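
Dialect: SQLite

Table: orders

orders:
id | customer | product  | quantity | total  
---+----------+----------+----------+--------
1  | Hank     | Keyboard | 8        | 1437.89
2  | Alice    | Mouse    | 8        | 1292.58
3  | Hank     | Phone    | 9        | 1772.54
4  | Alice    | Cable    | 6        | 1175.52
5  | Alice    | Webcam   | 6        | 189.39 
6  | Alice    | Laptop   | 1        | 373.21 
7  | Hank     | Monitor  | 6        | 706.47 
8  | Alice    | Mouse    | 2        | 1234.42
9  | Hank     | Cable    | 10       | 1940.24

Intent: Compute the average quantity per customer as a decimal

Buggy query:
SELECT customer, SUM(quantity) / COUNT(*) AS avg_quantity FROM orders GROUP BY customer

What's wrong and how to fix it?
Bug: Both operands are integers, so '/' performs integer division and truncates

Fix: Cast one side to REAL so the division keeps the fractional part

Corrected query:
SELECT customer, SUM(quantity) * 1.0 / COUNT(*) AS avg_quantity FROM orders GROUP BY customer

Result:
customer | avg_quantity
---------+-------------
Alice    | 4.6         
Hank     | 8.25        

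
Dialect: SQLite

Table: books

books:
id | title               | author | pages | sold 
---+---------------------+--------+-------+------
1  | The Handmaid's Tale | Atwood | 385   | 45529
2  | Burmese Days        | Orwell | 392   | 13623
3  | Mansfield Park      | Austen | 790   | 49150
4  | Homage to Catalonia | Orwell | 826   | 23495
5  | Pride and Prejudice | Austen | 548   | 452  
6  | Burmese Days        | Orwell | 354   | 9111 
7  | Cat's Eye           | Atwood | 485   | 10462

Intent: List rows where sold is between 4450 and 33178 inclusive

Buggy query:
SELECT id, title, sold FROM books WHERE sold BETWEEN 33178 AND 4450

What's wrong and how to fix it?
Bug: BETWEEN expects the lower bound first; with 33178 AND 4450 the range is empty

Fix: Write BETWEEN 4450 AND 33178

Corrected query:
SELECT id, title, sold FROM books WHERE sold BETWEEN 4450 AND 33178

Result:
id | title               | sold 
---+---------------------+------
2  | Burmese Days        | 13623
4  | Homage to Catalonia | 23495
6  | Burmese Days        | 9111 
7  | Cat's Eye           | 10462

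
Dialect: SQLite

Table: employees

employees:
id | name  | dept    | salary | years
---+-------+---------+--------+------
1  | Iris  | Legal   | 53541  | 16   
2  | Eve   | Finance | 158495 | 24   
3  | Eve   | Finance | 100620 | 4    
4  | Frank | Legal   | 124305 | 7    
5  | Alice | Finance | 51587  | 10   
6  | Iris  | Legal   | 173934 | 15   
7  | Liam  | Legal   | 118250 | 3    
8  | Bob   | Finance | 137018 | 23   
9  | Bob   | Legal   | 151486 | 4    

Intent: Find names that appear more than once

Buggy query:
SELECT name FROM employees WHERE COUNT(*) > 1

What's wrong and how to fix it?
Bug: COUNT(*) is an aggregate and cannot be used in WHERE

Fix: Group first, then use HAVING for the count condition

Corrected query:
SELECT name FROM employees GROUP BY name HAVING COUNT(*) > 1

Result:
name
----
Bob 
Eve 
Iris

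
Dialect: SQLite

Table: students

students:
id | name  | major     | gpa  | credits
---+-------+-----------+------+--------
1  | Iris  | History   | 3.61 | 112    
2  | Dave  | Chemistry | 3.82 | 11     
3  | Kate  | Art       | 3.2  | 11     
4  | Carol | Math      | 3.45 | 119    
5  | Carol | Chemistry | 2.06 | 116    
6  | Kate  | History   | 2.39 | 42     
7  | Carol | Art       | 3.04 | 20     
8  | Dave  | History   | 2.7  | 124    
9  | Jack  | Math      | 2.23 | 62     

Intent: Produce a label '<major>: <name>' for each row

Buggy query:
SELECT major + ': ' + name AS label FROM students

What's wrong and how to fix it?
Bug: '+' is numeric addition; on text columns SQLite converts them to 0 instead of concatenating

Fix: Replace + with || to concatenate text

Corrected query:
SELECT major || ': ' || name AS label FROM students

Result:
label           
----------------
History: Iris   
Chemistry: Dave 
Art: Kate       
Math: Carol     
Chemistry: Carol
History: Kate   
Art: Carol      
History: Dave   
Math: Jack      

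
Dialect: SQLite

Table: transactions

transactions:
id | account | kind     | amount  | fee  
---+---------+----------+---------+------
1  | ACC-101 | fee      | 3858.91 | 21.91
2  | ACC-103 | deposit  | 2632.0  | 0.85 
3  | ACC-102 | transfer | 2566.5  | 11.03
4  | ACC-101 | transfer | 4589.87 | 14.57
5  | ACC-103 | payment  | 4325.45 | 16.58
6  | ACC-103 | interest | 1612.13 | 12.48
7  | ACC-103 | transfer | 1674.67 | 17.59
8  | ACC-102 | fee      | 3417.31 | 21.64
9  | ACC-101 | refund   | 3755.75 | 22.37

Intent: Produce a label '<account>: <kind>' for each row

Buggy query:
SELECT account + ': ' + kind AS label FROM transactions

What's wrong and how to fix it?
Bug: '+' is numeric addition; on text columns SQLite converts them to 0 instead of concatenating

Fix: Use the || operator for string concatenation

Corrected query:
SELECT account || ': ' || kind AS label FROM transactions

Result:
label            
-----------------
ACC-101: fee     
ACC-103: deposit 
ACC-102: transfer
ACC-101: transfer
ACC-103: payment 
ACC-103: interest
ACC-103: transfer
ACC-102: fee     
ACC-101: refund  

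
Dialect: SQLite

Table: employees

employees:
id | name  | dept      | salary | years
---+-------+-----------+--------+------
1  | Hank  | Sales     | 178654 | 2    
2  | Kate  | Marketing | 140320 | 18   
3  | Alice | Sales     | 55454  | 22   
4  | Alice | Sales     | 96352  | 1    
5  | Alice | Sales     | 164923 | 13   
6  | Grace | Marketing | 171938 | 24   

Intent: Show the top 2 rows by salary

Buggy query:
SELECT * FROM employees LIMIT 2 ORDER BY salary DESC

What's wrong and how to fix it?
Bug: ORDER BY cannot follow LIMIT; LIMIT is the final clause

Fix: Swap the clauses: ORDER BY first, then LIMIT

Corrected query:
SELECT * FROM employees ORDER BY salary DESC LIMIT 2

Result:
id | name  | dept      | salary | years
---+-------+-----------+--------+------
1  | Hank  | Sales     | 178654 | 2    
6  | Grace | Marketing | 171938 | 24   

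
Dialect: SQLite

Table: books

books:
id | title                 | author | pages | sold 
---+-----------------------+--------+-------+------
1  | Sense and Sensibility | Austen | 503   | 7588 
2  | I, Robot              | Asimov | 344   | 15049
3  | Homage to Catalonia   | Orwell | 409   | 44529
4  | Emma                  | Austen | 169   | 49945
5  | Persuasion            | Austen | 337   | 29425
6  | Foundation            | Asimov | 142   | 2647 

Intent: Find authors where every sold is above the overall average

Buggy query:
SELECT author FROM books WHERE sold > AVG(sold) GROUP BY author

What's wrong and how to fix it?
Bug: AVG() is an aggregate; it can't sit directly in WHERE

Fix: Compute the overall average in a scalar subquery and compare each group's MIN against it in HAVING

Corrected query:
SELECT author FROM books GROUP BY author HAVING MIN(sold) > (SELECT AVG(sold) FROM books)

Result:
author
------
Orwell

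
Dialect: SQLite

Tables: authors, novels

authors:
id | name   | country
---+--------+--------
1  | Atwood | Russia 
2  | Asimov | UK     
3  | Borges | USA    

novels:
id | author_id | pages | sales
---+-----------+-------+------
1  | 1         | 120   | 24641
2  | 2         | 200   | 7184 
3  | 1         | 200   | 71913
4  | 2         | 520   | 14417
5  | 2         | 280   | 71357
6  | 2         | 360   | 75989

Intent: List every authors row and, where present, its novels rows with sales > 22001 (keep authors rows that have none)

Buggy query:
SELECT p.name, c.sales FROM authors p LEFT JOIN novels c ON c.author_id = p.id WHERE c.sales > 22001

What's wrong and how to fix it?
Bug: A WHERE condition on the right-hand table after LEFT JOIN drops unmatched parents

Fix: Put 'c.sales > 22001' in the JOIN's ON clause instead of WHERE

Corrected query:
SELECT p.name, c.sales FROM authors p LEFT JOIN novels c ON c.author_id = p.id AND c.sales > 22001

Result:
name   | sales
-------+------
Atwood | 24641
Atwood | 71913
Asimov | 71357
Asimov | 75989
Borges | NULL 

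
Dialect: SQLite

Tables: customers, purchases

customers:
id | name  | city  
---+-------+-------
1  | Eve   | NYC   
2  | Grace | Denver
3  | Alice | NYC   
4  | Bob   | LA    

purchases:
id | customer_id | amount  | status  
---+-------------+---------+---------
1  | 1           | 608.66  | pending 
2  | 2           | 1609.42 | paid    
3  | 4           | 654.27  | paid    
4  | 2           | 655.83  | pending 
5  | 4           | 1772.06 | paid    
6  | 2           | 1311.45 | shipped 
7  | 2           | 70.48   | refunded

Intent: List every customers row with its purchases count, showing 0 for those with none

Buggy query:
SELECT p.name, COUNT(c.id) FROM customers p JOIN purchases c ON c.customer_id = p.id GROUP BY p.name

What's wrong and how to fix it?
Bug: An inner join excludes parents with zero children

Fix: Switch to LEFT JOIN to retain unmatched parent rows

Corrected query:
SELECT p.name, COUNT(c.id) FROM customers p LEFT JOIN purchases c ON c.customer_id = p.id GROUP BY p.name

Result:
name  | COUNT(c.id)
------+------------
Alice | 0          
Bob   | 2          
Eve   | 1          
Grace | 4          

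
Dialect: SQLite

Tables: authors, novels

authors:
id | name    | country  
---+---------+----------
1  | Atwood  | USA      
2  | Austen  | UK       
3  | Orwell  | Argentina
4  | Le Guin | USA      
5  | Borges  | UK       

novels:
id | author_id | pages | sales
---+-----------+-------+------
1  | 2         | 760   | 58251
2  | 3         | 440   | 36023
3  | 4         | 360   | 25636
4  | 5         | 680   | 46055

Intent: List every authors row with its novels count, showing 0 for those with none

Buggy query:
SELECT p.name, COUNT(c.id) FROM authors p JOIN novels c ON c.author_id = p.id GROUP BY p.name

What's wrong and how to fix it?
Bug: An inner join excludes parents with zero children

Fix: Use LEFT JOIN so parents without children still appear (COUNT(c.id) gives 0)

Corrected query:
SELECT p.name, COUNT(c.id) FROM authors p LEFT JOIN novels c ON c.author_id = p.id GROUP BY p.name

Result:
name    | COUNT(c.id)
--------+------------
Atwood  | 0          
Austen  | 1          
Borges  | 1          
Le Guin | 1          
Orwell  | 1          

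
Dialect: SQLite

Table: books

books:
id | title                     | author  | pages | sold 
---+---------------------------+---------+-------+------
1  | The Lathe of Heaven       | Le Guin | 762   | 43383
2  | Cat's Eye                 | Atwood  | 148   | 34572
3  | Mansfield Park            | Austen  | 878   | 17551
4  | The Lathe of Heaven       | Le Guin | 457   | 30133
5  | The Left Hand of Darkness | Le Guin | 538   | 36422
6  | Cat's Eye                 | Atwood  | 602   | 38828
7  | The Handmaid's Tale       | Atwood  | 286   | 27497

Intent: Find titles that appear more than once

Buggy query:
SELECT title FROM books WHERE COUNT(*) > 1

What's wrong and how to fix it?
Bug: COUNT(*) is an aggregate and cannot be used in WHERE

Fix: GROUP BY title, then filter groups with HAVING COUNT(*) > 1

Corrected query:
SELECT title FROM books GROUP BY title HAVING COUNT(*) > 1

Result:
title              
-------------------
Cat's Eye          
The Lathe of Heaven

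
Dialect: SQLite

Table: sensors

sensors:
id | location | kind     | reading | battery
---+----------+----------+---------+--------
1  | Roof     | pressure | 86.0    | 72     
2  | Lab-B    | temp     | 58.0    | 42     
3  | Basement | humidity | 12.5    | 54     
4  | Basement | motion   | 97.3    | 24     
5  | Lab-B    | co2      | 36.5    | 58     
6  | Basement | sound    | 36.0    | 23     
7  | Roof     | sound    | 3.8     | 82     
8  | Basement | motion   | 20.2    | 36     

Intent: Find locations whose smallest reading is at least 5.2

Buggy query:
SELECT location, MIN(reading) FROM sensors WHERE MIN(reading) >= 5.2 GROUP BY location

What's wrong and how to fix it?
Bug: Aggregates like MIN are computed per group after WHERE runs

Fix: Replace WHERE with HAVING after the GROUP BY

Corrected query:
SELECT location, MIN(reading) FROM sensors GROUP BY location HAVING MIN(reading) >= 5.2

Result:
location | MIN(reading)
---------+-------------
Basement | 12.5        
Lab-B    | 36.5        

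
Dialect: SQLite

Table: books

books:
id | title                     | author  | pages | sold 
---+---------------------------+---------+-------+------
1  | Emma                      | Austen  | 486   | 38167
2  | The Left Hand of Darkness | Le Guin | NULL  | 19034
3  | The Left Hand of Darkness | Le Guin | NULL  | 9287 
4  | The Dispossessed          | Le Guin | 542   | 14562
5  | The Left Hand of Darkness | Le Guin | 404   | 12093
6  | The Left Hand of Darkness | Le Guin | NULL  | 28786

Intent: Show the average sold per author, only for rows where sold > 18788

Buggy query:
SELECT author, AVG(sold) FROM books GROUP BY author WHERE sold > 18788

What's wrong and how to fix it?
Bug: WHERE cannot follow GROUP BY

Fix: Move the WHERE clause before GROUP BY

Corrected query:
SELECT author, AVG(sold) FROM books WHERE sold > 18788 GROUP BY author

Result:
author  | AVG(sold)
--------+----------
Austen  | 38167    
Le Guin | 23910    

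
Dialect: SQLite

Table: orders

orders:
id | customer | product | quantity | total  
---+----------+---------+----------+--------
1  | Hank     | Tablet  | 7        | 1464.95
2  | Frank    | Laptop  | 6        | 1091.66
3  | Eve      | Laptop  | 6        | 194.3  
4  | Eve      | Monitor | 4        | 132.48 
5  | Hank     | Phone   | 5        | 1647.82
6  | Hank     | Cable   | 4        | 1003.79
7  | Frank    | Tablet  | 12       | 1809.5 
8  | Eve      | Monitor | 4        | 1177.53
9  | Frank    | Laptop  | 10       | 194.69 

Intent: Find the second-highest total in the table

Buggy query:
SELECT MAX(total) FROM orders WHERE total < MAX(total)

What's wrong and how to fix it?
Bug: The inner MAX is an aggregate inside WHERE, which is not allowed

Fix: Put the inner MAX in a scalar subquery

Corrected query:
SELECT MAX(total) FROM orders WHERE total < (SELECT MAX(total) FROM orders)

Result:
MAX(total)
----------
1647.82   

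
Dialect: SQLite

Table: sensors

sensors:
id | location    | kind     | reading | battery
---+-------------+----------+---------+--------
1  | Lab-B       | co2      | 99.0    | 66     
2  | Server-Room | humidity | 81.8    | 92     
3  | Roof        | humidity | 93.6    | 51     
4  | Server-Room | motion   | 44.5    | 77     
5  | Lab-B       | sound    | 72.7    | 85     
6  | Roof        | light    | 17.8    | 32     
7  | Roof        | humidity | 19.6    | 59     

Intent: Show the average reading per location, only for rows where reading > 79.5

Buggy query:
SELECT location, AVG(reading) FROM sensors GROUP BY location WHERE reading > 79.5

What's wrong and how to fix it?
Bug: Row-level WHERE must come before GROUP BY in the clause order

Fix: Move the WHERE clause before GROUP BY

Corrected query:
SELECT location, AVG(reading) FROM sensors WHERE reading > 79.5 GROUP BY location

Result:
location    | AVG(reading)
------------+-------------
Lab-B       | 99          
Roof        | 93.6        
Server-Room | 81.8        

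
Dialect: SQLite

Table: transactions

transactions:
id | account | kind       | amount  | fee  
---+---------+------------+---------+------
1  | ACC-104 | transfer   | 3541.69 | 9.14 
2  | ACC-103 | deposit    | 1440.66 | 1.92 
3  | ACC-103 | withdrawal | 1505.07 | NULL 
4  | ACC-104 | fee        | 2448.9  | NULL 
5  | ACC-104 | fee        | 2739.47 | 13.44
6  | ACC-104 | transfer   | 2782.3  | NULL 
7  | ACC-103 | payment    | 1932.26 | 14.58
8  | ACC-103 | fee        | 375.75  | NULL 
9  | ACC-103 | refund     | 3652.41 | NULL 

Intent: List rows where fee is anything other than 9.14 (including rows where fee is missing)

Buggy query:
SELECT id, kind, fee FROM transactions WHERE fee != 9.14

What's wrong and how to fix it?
Bug: 'fee != 9.14' is unknown when fee is NULL, so NULL rows are silently excluded

Fix: Handle NULL separately with IS NULL alongside the inequality

Corrected query:
SELECT id, kind, fee FROM transactions WHERE fee != 9.14 OR fee IS NULL

Result:
id | kind       | fee  
---+------------+------
2  | deposit    | 1.92 
3  | withdrawal | NULL 
4  | fee        | NULL 
5  | fee        | 13.44
6  | transfer   | NULL 
7  | payment    | 14.58
8  | fee        | NULL 
9  | refund     | NULL 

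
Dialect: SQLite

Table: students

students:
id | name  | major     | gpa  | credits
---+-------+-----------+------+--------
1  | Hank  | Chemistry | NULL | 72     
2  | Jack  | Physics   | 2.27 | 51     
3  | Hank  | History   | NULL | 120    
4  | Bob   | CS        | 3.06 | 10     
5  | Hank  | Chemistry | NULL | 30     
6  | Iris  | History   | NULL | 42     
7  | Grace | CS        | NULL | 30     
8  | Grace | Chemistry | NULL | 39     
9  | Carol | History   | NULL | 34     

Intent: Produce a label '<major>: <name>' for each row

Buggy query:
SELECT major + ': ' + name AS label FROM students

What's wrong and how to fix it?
Bug: SQLite uses || for string concatenation; + coerces text to numbers (yielding 0)

Fix: Replace + with || to concatenate text

Corrected query:
SELECT major || ': ' || name AS label FROM students

Result:
label           
----------------
Chemistry: Hank 
Physics: Jack   
History: Hank   
CS: Bob         
Chemistry: Hank 
History: Iris   
CS: Grace       
Chemistry: Grace
History: Carol  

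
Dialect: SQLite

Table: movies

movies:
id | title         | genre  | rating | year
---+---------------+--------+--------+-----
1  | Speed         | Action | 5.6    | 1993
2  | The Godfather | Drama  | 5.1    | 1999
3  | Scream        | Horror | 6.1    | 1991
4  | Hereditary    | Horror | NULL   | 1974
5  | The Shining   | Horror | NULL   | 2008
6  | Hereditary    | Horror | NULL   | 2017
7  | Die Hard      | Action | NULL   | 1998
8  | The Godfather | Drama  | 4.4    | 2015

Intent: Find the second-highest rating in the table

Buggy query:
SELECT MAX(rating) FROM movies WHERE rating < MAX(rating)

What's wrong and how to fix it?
Bug: MAX(rating) on the right of the comparison is an aggregate-in-WHERE error

Fix: Compute the overall MAX in a subquery, then take MAX of rows below it

Corrected query:
SELECT MAX(rating) FROM movies WHERE rating < (SELECT MAX(rating) FROM movies)

Result:
MAX(rating)
-----------
5.6        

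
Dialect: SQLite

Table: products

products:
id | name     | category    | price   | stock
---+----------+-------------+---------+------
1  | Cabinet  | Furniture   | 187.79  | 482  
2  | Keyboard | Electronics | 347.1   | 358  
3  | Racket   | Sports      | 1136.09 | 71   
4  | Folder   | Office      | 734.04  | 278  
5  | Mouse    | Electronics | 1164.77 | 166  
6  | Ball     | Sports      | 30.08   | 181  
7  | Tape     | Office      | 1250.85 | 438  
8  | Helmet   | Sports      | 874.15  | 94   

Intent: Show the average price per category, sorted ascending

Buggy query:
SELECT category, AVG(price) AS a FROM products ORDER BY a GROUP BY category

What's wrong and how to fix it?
Bug: ORDER BY appears before GROUP BY; SQL clause order requires GROUP BY first

Fix: Move ORDER BY to the end, after GROUP BY

Corrected query:
SELECT category, AVG(price) AS a FROM products GROUP BY category ORDER BY a

Result:
category    | a         
------------+-----------
Furniture   | 187.79    
Sports      | 680.106667
Electronics | 755.935   
Office      | 992.445   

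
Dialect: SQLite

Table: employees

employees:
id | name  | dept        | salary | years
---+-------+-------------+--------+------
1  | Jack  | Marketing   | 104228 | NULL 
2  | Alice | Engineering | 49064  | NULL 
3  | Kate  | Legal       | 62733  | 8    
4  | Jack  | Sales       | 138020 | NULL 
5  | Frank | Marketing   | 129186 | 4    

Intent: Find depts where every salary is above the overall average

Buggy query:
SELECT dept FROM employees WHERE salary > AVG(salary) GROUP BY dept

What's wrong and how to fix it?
Bug: AVG() is an aggregate; it can't sit directly in WHERE

Fix: Use a subquery for AVG and a HAVING MIN(...) filter so the condition holds for every row in the group

Corrected query:
SELECT dept FROM employees GROUP BY dept HAVING MIN(salary) > (SELECT AVG(salary) FROM employees)

Result:
dept     
---------
Marketing
Sales    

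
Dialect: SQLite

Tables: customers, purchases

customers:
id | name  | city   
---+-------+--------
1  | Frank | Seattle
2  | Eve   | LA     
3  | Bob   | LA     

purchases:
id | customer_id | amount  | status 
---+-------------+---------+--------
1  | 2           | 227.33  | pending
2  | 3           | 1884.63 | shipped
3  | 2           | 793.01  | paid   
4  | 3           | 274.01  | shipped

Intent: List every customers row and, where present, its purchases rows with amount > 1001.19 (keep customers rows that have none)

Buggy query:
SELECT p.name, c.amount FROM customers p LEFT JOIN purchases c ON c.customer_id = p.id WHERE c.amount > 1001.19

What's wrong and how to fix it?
Bug: Filtering c.amount in WHERE discards the NULL rows produced by LEFT JOIN, turning it into an inner join

Fix: Move the right-table condition into the ON clause so unmatched parents are kept

Corrected query:
SELECT p.name, c.amount FROM customers p LEFT JOIN purchases c ON c.customer_id = p.id AND c.amount > 1001.19

Result:
name  | amount 
------+--------
Frank | NULL   
Eve   | NULL   
Bob   | 1884.63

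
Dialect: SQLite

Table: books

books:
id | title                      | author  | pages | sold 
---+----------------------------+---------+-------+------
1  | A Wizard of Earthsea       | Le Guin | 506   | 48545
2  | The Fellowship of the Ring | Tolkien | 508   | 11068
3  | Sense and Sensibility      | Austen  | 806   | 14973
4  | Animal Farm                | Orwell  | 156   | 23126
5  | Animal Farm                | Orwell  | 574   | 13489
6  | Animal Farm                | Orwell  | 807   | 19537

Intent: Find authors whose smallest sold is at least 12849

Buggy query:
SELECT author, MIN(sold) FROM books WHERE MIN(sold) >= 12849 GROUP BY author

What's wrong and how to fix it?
Bug: Aggregates like MIN are computed per group after WHERE runs

Fix: Use HAVING for the per-group MIN condition

Corrected query:
SELECT author, MIN(sold) FROM books GROUP BY author HAVING MIN(sold) >= 12849

Result:
author  | MIN(sold)
--------+----------
Austen  | 14973    
Le Guin | 48545    
Orwell  | 13489    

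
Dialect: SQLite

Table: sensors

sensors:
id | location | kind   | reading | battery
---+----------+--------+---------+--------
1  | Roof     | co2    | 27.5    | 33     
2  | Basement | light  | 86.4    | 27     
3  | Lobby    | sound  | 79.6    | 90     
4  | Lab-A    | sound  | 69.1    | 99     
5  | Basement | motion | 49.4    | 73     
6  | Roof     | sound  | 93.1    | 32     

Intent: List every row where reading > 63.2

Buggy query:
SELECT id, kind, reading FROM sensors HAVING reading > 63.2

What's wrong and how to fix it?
Bug: HAVING filters the output of aggregation, but this query has no GROUP BY and no aggregate functions, so SQLite rejects it (HAVING clause on a non-aggregate query); the condition here is per row

Fix: Use WHERE for row-level filtering

Corrected query:
SELECT id, kind, reading FROM sensors WHERE reading > 63.2

Result:
id | kind  | reading
---+-------+--------
2  | light | 86.4   
3  | sound | 79.6   
4  | sound | 69.1   
6  | sound | 93.1   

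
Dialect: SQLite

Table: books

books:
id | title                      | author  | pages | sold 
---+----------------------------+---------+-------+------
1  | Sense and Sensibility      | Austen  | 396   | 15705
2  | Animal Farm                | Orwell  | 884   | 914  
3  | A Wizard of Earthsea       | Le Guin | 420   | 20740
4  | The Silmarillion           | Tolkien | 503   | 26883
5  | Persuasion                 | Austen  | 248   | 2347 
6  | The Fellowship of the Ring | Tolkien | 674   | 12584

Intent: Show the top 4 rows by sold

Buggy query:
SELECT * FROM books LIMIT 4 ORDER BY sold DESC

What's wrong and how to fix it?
Bug: LIMIT must come after ORDER BY

Fix: Swap the clauses: ORDER BY first, then LIMIT

Corrected query:
SELECT * FROM books ORDER BY sold DESC LIMIT 4

Result:
id | title                      | author  | pages | sold 
---+----------------------------+---------+-------+------
4  | The Silmarillion           | Tolkien | 503   | 26883
3  | A Wizard of Earthsea       | Le Guin | 420   | 20740
1  | Sense and Sensibility      | Austen  | 396   | 15705
6  | The Fellowship of the Ring | Tolkien | 674   | 12584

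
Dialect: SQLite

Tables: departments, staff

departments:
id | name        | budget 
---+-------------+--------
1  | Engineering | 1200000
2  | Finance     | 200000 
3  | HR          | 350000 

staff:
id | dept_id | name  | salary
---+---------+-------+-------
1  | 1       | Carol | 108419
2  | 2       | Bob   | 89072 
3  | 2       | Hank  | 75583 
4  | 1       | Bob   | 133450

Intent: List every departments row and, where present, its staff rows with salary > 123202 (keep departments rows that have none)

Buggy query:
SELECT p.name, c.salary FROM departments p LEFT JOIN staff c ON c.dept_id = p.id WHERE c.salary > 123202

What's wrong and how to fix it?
Bug: A WHERE condition on the right-hand table after LEFT JOIN drops unmatched parents

Fix: Put 'c.salary > 123202' in the JOIN's ON clause instead of WHERE

Corrected query:
SELECT p.name, c.salary FROM departments p LEFT JOIN staff c ON c.dept_id = p.id AND c.salary > 123202

Result:
name        | salary
------------+-------
Engineering | 133450
Finance     | NULL  
HR          | NULL  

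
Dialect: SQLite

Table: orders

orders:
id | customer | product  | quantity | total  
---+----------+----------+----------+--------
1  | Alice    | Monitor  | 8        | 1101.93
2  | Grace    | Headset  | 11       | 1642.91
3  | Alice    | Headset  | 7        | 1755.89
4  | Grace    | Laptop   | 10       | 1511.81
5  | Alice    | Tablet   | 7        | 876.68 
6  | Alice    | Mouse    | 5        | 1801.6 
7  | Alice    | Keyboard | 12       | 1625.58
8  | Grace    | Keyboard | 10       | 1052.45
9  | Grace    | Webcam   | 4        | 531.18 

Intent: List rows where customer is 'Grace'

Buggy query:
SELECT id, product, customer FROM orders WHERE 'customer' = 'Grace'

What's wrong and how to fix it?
Bug: Single quotes denote string literals in SQL; the column name is being compared as a constant string

Fix: Remove the quotes around the column name (or use double quotes for an identifier)

Corrected query:
SELECT id, product, customer FROM orders WHERE customer = 'Grace'

Result:
id | product  | customer
---+----------+---------
2  | Headset  | Grace   
4  | Laptop   | Grace   
8  | Keyboard | Grace   
9  | Webcam   | Grace   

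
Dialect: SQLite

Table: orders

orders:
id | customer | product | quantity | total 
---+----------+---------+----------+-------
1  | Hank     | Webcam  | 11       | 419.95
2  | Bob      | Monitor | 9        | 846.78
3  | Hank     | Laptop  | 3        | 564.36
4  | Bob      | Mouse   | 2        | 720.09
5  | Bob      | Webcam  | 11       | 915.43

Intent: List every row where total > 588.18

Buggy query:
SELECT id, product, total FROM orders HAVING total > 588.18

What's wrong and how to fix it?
Bug: HAVING filters the output of aggregation, but this query has no GROUP BY and no aggregate functions, so SQLite rejects it (HAVING clause on a non-aggregate query); the condition here is per row

Fix: Use WHERE for row-level filtering

Corrected query:
SELECT id, product, total FROM orders WHERE total > 588.18

Result:
id | product | total 
---+---------+-------
2  | Monitor | 846.78
4  | Mouse   | 720.09
5  | Webcam  | 915.43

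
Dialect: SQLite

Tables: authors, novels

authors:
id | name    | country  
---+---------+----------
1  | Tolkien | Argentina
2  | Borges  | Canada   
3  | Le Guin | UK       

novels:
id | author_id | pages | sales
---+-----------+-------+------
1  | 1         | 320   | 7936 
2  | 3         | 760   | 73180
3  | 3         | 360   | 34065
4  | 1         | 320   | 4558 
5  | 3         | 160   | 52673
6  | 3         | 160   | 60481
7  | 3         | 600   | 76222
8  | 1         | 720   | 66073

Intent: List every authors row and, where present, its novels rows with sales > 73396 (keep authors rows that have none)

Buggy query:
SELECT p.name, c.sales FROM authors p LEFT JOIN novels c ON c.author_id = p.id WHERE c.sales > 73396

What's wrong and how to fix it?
Bug: Filtering c.sales in WHERE discards the NULL rows produced by LEFT JOIN, turning it into an inner join

Fix: Move the right-table condition into the ON clause so unmatched parents are kept

Corrected query:
SELECT p.name, c.sales FROM authors p LEFT JOIN novels c ON c.author_id = p.id AND c.sales > 73396

Result:
name    | sales
--------+------
Tolkien | NULL 
Borges  | NULL 
Le Guin | 76222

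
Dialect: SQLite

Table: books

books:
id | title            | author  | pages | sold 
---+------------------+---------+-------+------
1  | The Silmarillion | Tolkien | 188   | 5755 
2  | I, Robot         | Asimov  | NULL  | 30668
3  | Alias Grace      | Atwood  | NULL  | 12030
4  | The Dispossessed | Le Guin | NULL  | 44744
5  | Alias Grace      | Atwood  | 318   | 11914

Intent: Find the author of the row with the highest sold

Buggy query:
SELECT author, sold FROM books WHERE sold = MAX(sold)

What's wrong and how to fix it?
Bug: MAX(sold) is an aggregate and cannot be used directly in WHERE

Fix: Wrap MAX in a scalar subquery so WHERE compares against a single value

Corrected query:
SELECT author, sold FROM books WHERE sold = (SELECT MAX(sold) FROM books)

Result:
author  | sold 
--------+------
Le Guin | 44744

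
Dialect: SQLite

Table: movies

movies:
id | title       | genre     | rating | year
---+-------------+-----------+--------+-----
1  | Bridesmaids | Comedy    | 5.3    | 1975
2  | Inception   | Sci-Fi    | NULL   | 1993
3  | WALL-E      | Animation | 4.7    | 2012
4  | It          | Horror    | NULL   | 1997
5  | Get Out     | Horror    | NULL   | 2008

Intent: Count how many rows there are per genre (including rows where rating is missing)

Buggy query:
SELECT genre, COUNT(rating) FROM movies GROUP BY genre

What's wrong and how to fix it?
Bug: COUNT(column) counts non-NULL values only; rows with NULL rating aren't counted

Fix: Use COUNT(*) to count all rows regardless of NULL

Corrected query:
SELECT genre, COUNT(*) FROM movies GROUP BY genre

Result:
genre     | COUNT(*)
----------+---------
Animation | 1       
Comedy    | 1       
Horror    | 2       
Sci-Fi    | 1       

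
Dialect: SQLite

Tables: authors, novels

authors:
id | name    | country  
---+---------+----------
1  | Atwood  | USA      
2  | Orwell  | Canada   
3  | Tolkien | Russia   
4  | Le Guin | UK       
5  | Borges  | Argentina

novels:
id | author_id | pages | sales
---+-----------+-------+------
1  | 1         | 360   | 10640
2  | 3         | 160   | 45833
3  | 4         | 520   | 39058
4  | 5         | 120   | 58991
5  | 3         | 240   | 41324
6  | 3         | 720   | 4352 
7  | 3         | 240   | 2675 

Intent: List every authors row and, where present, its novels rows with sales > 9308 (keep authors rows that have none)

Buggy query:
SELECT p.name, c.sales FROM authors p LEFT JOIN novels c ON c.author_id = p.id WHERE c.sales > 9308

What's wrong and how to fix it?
Bug: A WHERE condition on the right-hand table after LEFT JOIN drops unmatched parents

Fix: Move the right-table condition into the ON clause so unmatched parents are kept

Corrected query:
SELECT p.name, c.sales FROM authors p LEFT JOIN novels c ON c.author_id = p.id AND c.sales > 9308

Result:
name    | sales
--------+------
Atwood  | 10640
Orwell  | NULL 
Tolkien | 41324
Tolkien | 45833
Le Guin | 39058
Borges  | 58991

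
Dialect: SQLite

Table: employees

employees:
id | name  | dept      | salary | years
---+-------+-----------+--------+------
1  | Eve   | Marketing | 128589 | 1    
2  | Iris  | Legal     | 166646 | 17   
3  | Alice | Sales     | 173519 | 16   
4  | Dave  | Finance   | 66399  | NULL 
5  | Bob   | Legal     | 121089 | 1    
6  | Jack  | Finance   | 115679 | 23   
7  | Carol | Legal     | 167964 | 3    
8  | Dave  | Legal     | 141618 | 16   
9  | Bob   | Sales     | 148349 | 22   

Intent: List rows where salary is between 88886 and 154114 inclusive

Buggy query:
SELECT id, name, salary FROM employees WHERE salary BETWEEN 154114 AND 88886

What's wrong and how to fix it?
Bug: The bounds are reversed; BETWEEN a AND b requires a <= b to match anything

Fix: Swap the bounds so the smaller value comes first

Corrected query:
SELECT id, name, salary FROM employees WHERE salary BETWEEN 88886 AND 154114

Result:
id | name | salary
---+------+-------
1  | Eve  | 128589
5  | Bob  | 121089
6  | Jack | 115679
8  | Dave | 141618
9  | Bob  | 148349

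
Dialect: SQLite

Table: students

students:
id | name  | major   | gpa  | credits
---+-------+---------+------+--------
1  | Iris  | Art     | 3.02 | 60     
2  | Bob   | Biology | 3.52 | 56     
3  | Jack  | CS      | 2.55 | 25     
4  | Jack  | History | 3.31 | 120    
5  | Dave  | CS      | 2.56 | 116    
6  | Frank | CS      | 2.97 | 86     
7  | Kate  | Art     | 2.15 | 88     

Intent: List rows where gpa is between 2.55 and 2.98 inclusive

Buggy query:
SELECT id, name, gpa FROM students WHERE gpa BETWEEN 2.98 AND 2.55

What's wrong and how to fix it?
Bug: The bounds are reversed; BETWEEN a AND b requires a <= b to match anything

Fix: Swap the bounds so the smaller value comes first

Corrected query:
SELECT id, name, gpa FROM students WHERE gpa BETWEEN 2.55 AND 2.98

Result:
id | name  | gpa 
---+-------+-----
3  | Jack  | 2.55
5  | Dave  | 2.56
6  | Frank | 2.97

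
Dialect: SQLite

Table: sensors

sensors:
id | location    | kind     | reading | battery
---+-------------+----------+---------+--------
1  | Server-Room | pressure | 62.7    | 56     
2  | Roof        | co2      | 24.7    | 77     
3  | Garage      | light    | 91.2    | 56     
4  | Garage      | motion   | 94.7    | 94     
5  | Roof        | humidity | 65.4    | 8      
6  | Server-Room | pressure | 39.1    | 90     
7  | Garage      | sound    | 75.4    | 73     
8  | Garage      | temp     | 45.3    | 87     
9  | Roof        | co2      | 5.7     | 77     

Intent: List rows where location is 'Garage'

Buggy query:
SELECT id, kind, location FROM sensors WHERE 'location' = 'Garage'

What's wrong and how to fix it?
Bug: 'location' in single quotes is a string literal, not the column; the comparison is literal-vs-literal and never true

Fix: Reference the column as location without single quotes

Corrected query:
SELECT id, kind, location FROM sensors WHERE location = 'Garage'

Result:
id | kind   | location
---+--------+---------
3  | light  | Garage  
4  | motion | Garage  
7  | sound  | Garage  
8  | temp   | Garage  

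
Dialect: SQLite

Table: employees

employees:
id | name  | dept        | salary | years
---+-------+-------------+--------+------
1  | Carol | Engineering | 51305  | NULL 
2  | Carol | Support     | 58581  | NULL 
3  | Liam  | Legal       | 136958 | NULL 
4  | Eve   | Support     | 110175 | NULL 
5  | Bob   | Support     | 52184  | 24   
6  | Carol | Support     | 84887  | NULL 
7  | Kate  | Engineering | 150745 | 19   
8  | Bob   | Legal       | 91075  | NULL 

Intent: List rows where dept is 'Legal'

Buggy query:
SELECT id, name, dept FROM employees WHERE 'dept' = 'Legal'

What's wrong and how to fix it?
Bug: Single quotes denote string literals in SQL; the column name is being compared as a constant string

Fix: Remove the quotes around the column name (or use double quotes for an identifier)

Corrected query:
SELECT id, name, dept FROM employees WHERE dept = 'Legal'

Result:
id | name | dept 
---+------+------
3  | Liam | Legal
8  | Bob  | Legal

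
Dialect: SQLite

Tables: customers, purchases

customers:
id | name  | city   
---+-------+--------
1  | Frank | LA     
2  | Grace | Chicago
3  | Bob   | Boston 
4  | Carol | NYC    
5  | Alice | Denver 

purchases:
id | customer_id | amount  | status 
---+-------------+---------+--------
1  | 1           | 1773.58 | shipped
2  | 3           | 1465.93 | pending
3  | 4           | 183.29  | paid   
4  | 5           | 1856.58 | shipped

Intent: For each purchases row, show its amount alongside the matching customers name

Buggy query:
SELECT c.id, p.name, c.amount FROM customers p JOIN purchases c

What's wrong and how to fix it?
Bug: Missing join condition: each purchases row is matched to all customers rows instead of just its own

Fix: Add ON c.customer_id = p.id to the JOIN

Corrected query:
SELECT c.id, p.name, c.amount FROM customers p JOIN purchases c ON c.customer_id = p.id

Result:
id | name  | amount 
---+-------+--------
1  | Frank | 1773.58
2  | Bob   | 1465.93
3  | Carol | 183.29 
4  | Alice | 1856.58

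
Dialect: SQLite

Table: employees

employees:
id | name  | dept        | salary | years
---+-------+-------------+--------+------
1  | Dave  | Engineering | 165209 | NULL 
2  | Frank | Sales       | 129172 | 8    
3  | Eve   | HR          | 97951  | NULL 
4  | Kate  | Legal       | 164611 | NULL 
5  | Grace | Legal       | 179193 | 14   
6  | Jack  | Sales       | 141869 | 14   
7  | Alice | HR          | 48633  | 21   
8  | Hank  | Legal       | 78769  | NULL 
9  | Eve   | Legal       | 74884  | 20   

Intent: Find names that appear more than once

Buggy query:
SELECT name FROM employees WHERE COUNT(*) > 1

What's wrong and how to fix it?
Bug: WHERE can't reference COUNT(*); aggregates are computed after WHERE

Fix: Group first, then use HAVING for the count condition

Corrected query:
SELECT name FROM employees GROUP BY name HAVING COUNT(*) > 1

Result:
name
----
Eve 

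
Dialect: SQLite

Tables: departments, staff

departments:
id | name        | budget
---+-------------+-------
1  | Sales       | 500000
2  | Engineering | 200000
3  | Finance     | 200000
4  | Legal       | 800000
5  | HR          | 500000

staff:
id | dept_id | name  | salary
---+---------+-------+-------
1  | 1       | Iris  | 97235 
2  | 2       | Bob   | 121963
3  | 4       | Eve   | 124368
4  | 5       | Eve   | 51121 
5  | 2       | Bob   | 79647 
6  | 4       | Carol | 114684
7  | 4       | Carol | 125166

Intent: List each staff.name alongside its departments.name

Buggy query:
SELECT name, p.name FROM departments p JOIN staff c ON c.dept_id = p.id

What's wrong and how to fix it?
Bug: Both tables have a 'name' column; the unqualified reference is ambiguous

Fix: Qualify the column with its table alias (c.name)

Corrected query:
SELECT c.name, p.name FROM departments p JOIN staff c ON c.dept_id = p.id

Result:
name  | name       
------+------------
Iris  | Sales      
Bob   | Engineering
Eve   | Legal      
Eve   | HR         
Bob   | Engineering
Carol | Legal      
Carol | Legal      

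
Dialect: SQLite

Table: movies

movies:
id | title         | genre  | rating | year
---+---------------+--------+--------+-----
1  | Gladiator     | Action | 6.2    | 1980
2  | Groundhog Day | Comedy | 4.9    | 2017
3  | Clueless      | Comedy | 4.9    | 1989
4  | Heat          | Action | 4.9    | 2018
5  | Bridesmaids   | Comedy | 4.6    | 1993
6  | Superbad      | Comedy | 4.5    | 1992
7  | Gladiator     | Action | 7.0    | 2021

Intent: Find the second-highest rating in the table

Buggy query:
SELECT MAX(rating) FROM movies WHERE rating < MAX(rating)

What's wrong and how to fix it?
Bug: MAX(rating) on the right of the comparison is an aggregate-in-WHERE error

Fix: Put the inner MAX in a scalar subquery

Corrected query:
SELECT MAX(rating) FROM movies WHERE rating < (SELECT MAX(rating) FROM movies)

Result:
MAX(rating)
-----------
6.2        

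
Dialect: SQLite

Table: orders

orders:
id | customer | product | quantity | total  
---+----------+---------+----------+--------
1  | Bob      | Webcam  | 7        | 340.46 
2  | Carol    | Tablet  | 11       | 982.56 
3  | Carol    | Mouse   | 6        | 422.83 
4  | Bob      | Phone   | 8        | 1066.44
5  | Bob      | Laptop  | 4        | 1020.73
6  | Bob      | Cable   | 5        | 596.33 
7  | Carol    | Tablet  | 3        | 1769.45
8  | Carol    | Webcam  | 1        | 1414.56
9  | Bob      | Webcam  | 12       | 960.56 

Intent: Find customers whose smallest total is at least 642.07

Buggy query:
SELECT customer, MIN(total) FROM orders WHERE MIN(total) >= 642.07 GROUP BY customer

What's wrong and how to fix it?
Bug: Aggregates like MIN are computed per group after WHERE runs

Fix: Replace WHERE with HAVING after the GROUP BY

Corrected query:
SELECT customer, MIN(total) FROM orders GROUP BY customer HAVING MIN(total) >= 642.07

Result:
(no rows)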